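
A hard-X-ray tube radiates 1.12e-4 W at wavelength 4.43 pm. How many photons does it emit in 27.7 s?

6.92e10 photons

Total energy: E_total = P·t = 1.12e-4 × 27.7 = 0.003102 J.
Per-photon energy: E = 4.484e-14 J.
N = E_total / E_photon = 6.92e10.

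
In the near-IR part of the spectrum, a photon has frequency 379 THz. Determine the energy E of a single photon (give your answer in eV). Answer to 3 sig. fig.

Convert to SI: f = 379 THz = 3.79e14 Hz.
For a photon E = hf, so E = 2.511e-19 J.
Converting to eV: E = 1.567 eV ≈ 1.57 eV.

1.57 eV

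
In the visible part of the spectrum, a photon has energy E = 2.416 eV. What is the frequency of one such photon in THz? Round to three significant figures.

584 THz

(h = 6.62607015·10^-34 J·s, 1 eV = 1.602176634·10^-19 J.)
Convert to SI: E = 2.416 eV = 3.8709·10^-19 J.
For a photon f = E/h, so f = 5.842·10^14 Hz.
Converting to THz: f = 584.2 THz ≈ 584 THz.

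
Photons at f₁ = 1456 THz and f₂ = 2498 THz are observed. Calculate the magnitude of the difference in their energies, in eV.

Using E = hf: E₁ = 9.6476 × 10^-19 J, E₂ = 1.6552 × 10^-18 J.
|ΔE| = |9.6476 × 10^-19 − 1.6552 × 10^-18| = 6.90 × 10^-19 J = 4.31 eV.

4.31 eV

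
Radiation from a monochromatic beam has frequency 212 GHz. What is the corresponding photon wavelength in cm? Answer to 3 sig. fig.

0.141 cm

In SI units: f = 212 GHz = 2.12 × 10^11 Hz.
The photon relation is λ = c/f, giving λ = 0.001414 m.
Converting to cm: λ = 0.1414 cm ≈ 0.141 cm.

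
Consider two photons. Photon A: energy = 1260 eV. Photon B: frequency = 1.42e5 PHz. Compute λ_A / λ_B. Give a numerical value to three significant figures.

466

λ_A = 9.840e-10 m (from energy = 1260 eV, via λ = hc/E).
λ_B = 2.111e-12 m (from frequency = 1.42e5 PHz, via λ = c/f).
Ratio = 9.840e-10 / 2.111e-12 = 466.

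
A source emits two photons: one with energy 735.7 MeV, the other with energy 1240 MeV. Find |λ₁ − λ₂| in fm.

Using λ = hc/E: λ₁ = 1.6853e-15 m, λ₂ = 9.9987e-16 m.
|Δλ| = |1.6853e-15 − 9.9987e-16| = 6.85e-16 m = 0.685 fm.

0.685 fm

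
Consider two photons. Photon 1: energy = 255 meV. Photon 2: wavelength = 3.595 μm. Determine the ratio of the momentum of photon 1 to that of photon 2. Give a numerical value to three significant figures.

p_1 = 1.363·10^-28 kg·m/s (from energy = 255 meV, via p = E/c).
p_2 = 1.843·10^-28 kg·m/s (from wavelength = 3.595 μm, via p = h/λ).
Ratio = 1.363·10^-28 / 1.843·10^-28 = 0.739.

0.739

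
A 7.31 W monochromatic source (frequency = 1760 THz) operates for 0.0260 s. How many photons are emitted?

1.63e17 photons

Total energy: E_total = P·t = 7.31 × 0.0260 = 0.1901 J.
Per-photon energy: E = 1.166e-18 J.
N = E_total / E_photon = 1.63e17.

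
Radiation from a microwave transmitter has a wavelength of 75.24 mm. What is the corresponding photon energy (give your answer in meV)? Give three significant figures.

0.0165 meV

(h = 6.62607015e-34 J·s, c = 2.99792458e8 m/s, 1 eV = 1.602176634e-19 J.)
First convert: λ = 75.24 mm = 0.07524 m.
Since E = hc/λ for a photon, E = 2.640e-24 J.
Converting to meV: E = 0.01648 meV ≈ 0.0165 meV.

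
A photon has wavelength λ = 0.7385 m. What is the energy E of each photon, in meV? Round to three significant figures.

Since E = hc/λ for a photon, E = 2.690 × 10^-25 J.
Converting to meV: E = 0.001679 meV ≈ 1.68 × 10^-3 meV.

1.68 × 10^-3 meV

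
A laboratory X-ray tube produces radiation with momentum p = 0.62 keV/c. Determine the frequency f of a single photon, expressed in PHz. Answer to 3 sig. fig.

First convert: p = 0.62 keV/c = 3.3135 × 10^-25 kg·m/s.
For a photon f = pc/h, so f = 1.499 × 10^17 Hz.
Converting to PHz: f = 149.9 PHz ≈ 150 PHz.

150 PHz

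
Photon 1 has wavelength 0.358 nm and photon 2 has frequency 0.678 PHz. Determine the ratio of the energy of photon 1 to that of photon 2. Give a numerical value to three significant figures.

E_1 = 5.549e-16 J (from wavelength = 0.358 nm, via E = hc/λ).
E_2 = 4.492e-19 J (from frequency = 0.678 PHz, via E = hf).
Ratio = 5.549e-16 / 4.492e-19 = 1240.

1240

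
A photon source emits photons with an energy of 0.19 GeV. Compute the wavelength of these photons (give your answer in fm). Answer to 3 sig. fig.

6.53 fm

Take h = 6.62607015 × 10^-34 J·s, c = 2.99792458 × 10^8 m/s, 1 eV = 1.602176634 × 10^-19 J.
In SI units: E = 0.19 GeV = 3.0441 × 10^-11 J.
Since λ = hc/E for a photon, λ = 6.525 × 10^-15 m.
Converting to fm: λ = 6.525 fm ≈ 6.53 fm.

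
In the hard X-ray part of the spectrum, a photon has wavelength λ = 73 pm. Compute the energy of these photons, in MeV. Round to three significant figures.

(h = 6.62607015e-34 J·s, c = 2.99792458e8 m/s, 1 eV = 1.602176634e-19 J.)
Convert to SI: λ = 73 pm = 7.3e-11 m.
Apply E = hc/λ: E = 2.721e-15 J.
Converting to MeV: E = 0.01698 MeV ≈ 0.0170 MeV.

0.0170 MeV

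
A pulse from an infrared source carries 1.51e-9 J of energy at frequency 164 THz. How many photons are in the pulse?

Per-photon energy: E = 1.087e-19 J (from frequency = 164 THz).
N = E_total / E_photon = 1.51e-9 J / 1.087e-19 J = 1.39e10.

1.39e10 photons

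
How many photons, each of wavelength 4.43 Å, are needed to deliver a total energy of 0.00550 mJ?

Per-photon energy: E = 4.484e-16 J (from wavelength = 4.43 Å).
N = E_total / E_photon = 5.50e-6 J / 4.484e-16 J = 1.23e10.

1.23e10 photons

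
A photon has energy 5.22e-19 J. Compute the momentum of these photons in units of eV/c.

3.26 eV/c

Use c = 2.99792458e8 m/s, 1 eV = 1.602176634e-19 J.
For a photon p = E/c, so p = 1.741e-27 kg·m/s.
Converting to eV/c: p = 3.258 eV/c ≈ 3.26 eV/c.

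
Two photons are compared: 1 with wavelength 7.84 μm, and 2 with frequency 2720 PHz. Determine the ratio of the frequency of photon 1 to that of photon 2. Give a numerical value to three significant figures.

f_1 = 3.824e13 Hz (from wavelength = 7.84 μm, via f = c/λ).
f_2 = 2.720e18 Hz (from frequency = 2720 PHz, via f given directly).
Ratio = 3.824e13 / 2.720e18 = 1.41e-5.

1.41e-5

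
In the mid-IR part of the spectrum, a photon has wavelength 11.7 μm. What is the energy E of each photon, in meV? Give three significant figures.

106 meV

(h = 6.62607015 × 10^-34 J·s, c = 2.99792458 × 10^8 m/s, 1 eV = 1.602176634 × 10^-19 J.)
First convert: λ = 11.7 μm = 1.17 × 10^-5 m.
For a photon E = hc/λ, so E = 1.698 × 10^-20 J.
Converting to meV: E = 106.0 meV ≈ 106 meV.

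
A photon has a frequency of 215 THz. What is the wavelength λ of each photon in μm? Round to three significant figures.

In SI units: f = 215 THz = 2.15e14 Hz.
The photon relation is λ = c/f, giving λ = 1.394e-6 m.
Converting to μm: λ = 1.394 μm ≈ 1.39 μm.

1.39 μm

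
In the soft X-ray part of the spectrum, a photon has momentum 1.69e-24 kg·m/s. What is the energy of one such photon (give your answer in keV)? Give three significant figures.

The photon relation is E = pc, giving E = 5.066e-16 J.
Converting to keV: E = 3.162 keV ≈ 3.16 keV.

3.16 keV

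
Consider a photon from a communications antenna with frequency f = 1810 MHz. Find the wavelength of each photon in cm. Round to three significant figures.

16.6 cm

(c = 2.99792458 × 10^8 m/s.)
First convert: f = 1810 MHz = 1.81 × 10^9 Hz.
The photon relation is λ = c/f, giving λ = 0.1656 m.
Converting to cm: λ = 16.56 cm ≈ 16.6 cm.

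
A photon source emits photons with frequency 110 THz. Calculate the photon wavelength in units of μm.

Take c = 2.99792458e8 m/s.
In SI units: f = 110 THz = 1.10e14 Hz.
The photon relation is λ = c/f, giving λ = 2.725e-6 m.
Converting to μm: λ = 2.725 μm ≈ 2.73 μm.

2.73 μm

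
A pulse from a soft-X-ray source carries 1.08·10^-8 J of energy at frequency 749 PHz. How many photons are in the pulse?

2.18·10^7 photons

Per-photon energy: E = 4.963·10^-16 J (from frequency = 749 PHz).
N = E_total / E_photon = 1.08·10^-8 J / 4.963·10^-16 J = 2.18·10^7.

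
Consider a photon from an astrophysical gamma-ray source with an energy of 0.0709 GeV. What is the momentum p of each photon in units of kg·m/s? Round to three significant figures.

3.79 × 10^-20 kg·m/s

First convert: E = 0.0709 GeV = 1.1359 × 10^-11 J.
The photon relation is p = E/c, giving p = 3.789 × 10^-20 kg·m/s.
So p ≈ 3.79 × 10^-20 kg·m/s.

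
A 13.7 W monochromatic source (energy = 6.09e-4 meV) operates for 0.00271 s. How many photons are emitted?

3.81e23 photons

Total energy: E_total = P·t = 13.7 × 0.00271 = 0.03713 J.
Per-photon energy: E = 9.757e-26 J.
N = E_total / E_photon = 3.81e23.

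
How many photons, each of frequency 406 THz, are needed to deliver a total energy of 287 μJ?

Per-photon energy: E = 2.690e-19 J (from frequency = 406 THz).
N = E_total / E_photon = 2.87e-4 J / 2.690e-19 J = 1.07e15.

1.07e15 photons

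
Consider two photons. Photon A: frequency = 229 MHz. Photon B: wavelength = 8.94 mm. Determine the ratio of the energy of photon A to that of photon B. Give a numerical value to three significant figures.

6.83e-3

E_A = 1.517e-25 J (from frequency = 229 MHz, via E = hf).
E_B = 2.222e-23 J (from wavelength = 8.94 mm, via E = hc/λ).
Ratio = 1.517e-25 / 2.222e-23 = 6.83e-3.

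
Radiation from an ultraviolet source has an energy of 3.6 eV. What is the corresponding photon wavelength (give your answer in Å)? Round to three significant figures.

3440 Å

Take h = 6.62607015e-34 J·s, c = 2.99792458e8 m/s, 1 eV = 1.602176634e-19 J.
Convert to SI: E = 3.6 eV = 5.7678e-19 J.
The photon relation is λ = hc/E, giving λ = 3.444e-7 m.
Converting to Å: λ = 3444 Å ≈ 3440 Å.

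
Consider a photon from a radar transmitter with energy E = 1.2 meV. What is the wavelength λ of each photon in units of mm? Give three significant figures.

1.03 mm

Convert to SI: E = 1.2 meV = 1.9226 × 10^-22 J.
For a photon λ = hc/E, so λ = 0.001033 m.
Converting to mm: λ = 1.033 mm ≈ 1.03 mm.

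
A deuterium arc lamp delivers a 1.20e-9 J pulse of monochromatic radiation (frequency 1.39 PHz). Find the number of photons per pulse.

Per-photon energy: E = 9.210e-19 J (from frequency = 1.39 PHz).
N = E_total / E_photon = 1.20e-9 J / 9.210e-19 J = 1.30e9.

1.30e9 photons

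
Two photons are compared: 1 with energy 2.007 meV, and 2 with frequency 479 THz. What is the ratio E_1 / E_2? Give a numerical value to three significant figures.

E_1 = 3.216 × 10^-22 J (from energy = 2.007 meV, via E given directly).
E_2 = 3.174 × 10^-19 J (from frequency = 479 THz, via E = hf).
Ratio = 3.216 × 10^-22 / 3.174 × 10^-19 = 1.01 × 10^-3.

1.01 × 10^-3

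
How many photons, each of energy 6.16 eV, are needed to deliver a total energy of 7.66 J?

Per-photon energy: E = 9.869 × 10^-19 J (from energy = 6.16 eV).
N = E_total / E_photon = 7.66 J / 9.869 × 10^-19 J = 7.76 × 10^18.

7.76 × 10^18 photons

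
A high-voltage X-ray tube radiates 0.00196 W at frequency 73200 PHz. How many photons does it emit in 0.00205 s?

8.28 × 10^7 photons

Total energy: E_total = P·t = 0.00196 × 0.00205 = 4.018 × 10^-6 J.
Per-photon energy: E = 4.850 × 10^-14 J.
N = E_total / E_photon = 8.28 × 10^7.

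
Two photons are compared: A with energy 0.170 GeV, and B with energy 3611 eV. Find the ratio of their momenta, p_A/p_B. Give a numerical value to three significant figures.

p_A = 9.085e-20 kg·m/s (from energy = 0.170 GeV, via p = E/c).
p_B = 1.930e-24 kg·m/s (from energy = 3611 eV, via p = E/c).
Ratio = 9.085e-20 / 1.930e-24 = 4.71e4.

4.71e4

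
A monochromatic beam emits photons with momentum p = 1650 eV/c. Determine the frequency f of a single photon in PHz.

399 PHz

Use h = 6.62607015·10^-34 J·s, c = 2.99792458·10^8 m/s, 1 eV = 1.602176634·10^-19 J.
Convert to SI: p = 1650 eV/c = 8.8181·10^-25 kg·m/s.
Apply f = pc/h: f = 3.990·10^17 Hz.
Converting to PHz: f = 399.0 PHz ≈ 399 PHz.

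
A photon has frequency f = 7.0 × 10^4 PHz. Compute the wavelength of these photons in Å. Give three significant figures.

0.0428 Å

(c = 2.99792458 × 10^8 m/s.)
In SI units: f = 7.0 × 10^4 PHz = 7.0 × 10^19 Hz.
Apply λ = c/f: λ = 4.283 × 10^-12 m.
Converting to Å: λ = 0.04283 Å ≈ 0.0428 Å.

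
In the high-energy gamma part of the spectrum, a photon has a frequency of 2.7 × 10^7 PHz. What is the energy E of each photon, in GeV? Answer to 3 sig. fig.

0.112 GeV

Take h = 6.62607015 × 10^-34 J·s, 1 eV = 1.602176634 × 10^-19 J.
Convert to SI: f = 2.7 × 10^7 PHz = 2.7 × 10^22 Hz.
Since E = hf for a photon, E = 1.789 × 10^-11 J.
Converting to GeV: E = 0.1117 GeV ≈ 0.112 GeV.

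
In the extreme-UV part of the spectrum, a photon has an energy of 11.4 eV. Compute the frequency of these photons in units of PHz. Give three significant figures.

Take h = 6.62607015 × 10^-34 J·s, 1 eV = 1.602176634 × 10^-19 J.
In SI units: E = 11.4 eV = 1.8265 × 10^-18 J.
The photon relation is f = E/h, giving f = 2.757 × 10^15 Hz.
Converting to PHz: f = 2.757 PHz ≈ 2.76 PHz.

2.76 PHz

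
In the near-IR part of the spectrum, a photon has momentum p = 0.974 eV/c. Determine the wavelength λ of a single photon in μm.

1.27 μm

Convert to SI: p = 0.974 eV/c = 5.2053e-28 kg·m/s.
Apply λ = h/p: λ = 1.273e-6 m.
Converting to μm: λ = 1.273 μm ≈ 1.27 μm.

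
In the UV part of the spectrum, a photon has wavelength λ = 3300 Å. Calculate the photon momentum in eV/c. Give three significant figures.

3.76 eV/c

(h = 6.62607015e-34 J·s, c = 2.99792458e8 m/s, 1 eV = 1.602176634e-19 J.)
Convert to SI: λ = 3300 Å = 3.3e-7 m.
For a photon p = h/λ, so p = 2.008e-27 kg·m/s.
Converting to eV/c: p = 3.757 eV/c ≈ 3.76 eV/c.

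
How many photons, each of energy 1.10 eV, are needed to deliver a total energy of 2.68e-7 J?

1.52e12 photons

Per-photon energy: E = 1.762e-19 J (from energy = 1.10 eV).
N = E_total / E_photon = 2.68e-7 J / 1.762e-19 J = 1.52e12.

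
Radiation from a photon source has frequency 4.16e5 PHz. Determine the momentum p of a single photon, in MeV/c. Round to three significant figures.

(h = 6.62607015e-34 J·s, c = 2.99792458e8 m/s, 1 eV = 1.602176634e-19 J.)
First convert: f = 4.16e5 PHz = 4.16e20 Hz.
For a photon p = hf/c, so p = 9.195e-22 kg·m/s.
Converting to MeV/c: p = 1.720 MeV/c ≈ 1.72 MeV/c.

1.72 MeV/c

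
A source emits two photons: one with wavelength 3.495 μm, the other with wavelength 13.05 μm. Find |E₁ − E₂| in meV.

Using E = hc/λ: E₁ = 5.6837e-20 J, E₂ = 1.5222e-20 J.
|ΔE| = |5.6837e-20 − 1.5222e-20| = 4.16e-20 J = 260 meV.

260 meV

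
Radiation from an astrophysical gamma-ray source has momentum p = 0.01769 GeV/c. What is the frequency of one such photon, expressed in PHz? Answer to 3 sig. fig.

4.28e6 PHz

(h = 6.62607015e-34 J·s, c = 2.99792458e8 m/s, 1 eV = 1.602176634e-19 J.)
First convert: p = 0.01769 GeV/c = 9.4540e-21 kg·m/s.
The photon relation is f = pc/h, giving f = 4.277e21 Hz.
Converting to PHz: f = 4.277e6 PHz ≈ 4.28e6 PHz.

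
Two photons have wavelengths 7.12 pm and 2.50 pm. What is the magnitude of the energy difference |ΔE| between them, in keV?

Using E = hc/λ: E₁ = 2.790·10^-14 J, E₂ = 7.946·10^-14 J.
|ΔE| = |2.790·10^-14 − 7.946·10^-14| = 5.16·10^-14 J = 322 keV.

322 keV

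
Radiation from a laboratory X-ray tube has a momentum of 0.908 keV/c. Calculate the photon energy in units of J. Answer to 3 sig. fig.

1.45e-16 J

In SI units: p = 0.908 keV/c = 4.8526e-25 kg·m/s.
Since E = pc for a photon, E = 1.455e-16 J.
So E ≈ 1.45e-16 J.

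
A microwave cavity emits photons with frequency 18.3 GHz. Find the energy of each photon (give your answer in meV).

0.0757 meV

Take h = 6.62607015 × 10^-34 J·s, 1 eV = 1.602176634 × 10^-19 J.
In SI units: f = 18.3 GHz = 1.83 × 10^10 Hz.
For a photon E = hf, so E = 1.213 × 10^-23 J.
Converting to meV: E = 0.07568 meV ≈ 0.0757 meV.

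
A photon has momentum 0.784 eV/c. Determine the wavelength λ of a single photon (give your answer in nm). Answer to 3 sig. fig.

1580 nm

Take h = 6.62607015e-34 J·s, c = 2.99792458e8 m/s, 1 eV = 1.602176634e-19 J.
In SI units: p = 0.784 eV/c = 4.1899e-28 kg·m/s.
Apply λ = h/p: λ = 1.581e-6 m.
Converting to nm: λ = 1581 nm ≈ 1580 nm.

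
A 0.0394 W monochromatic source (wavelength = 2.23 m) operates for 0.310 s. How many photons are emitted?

1.37·10^23 photons

Total energy: E_total = P·t = 0.0394 × 0.310 = 0.01221 J.
Per-photon energy: E = 8.908·10^-26 J.
N = E_total / E_photon = 1.37·10^23.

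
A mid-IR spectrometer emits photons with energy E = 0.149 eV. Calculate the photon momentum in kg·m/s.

7.96·10^-29 kg·m/s

Use c = 2.99792458·10^8 m/s, 1 eV = 1.602176634·10^-19 J.
First convert: E = 0.149 eV = 2.3872·10^-20 J.
The photon relation is p = E/c, giving p = 7.963·10^-29 kg·m/s.
So p ≈ 7.96·10^-29 kg·m/s.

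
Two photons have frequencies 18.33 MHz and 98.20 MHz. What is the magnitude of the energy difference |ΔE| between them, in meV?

Using E = hf: E₁ = 1.2146·10^-26 J, E₂ = 6.5068·10^-26 J.
|ΔE| = |1.2146·10^-26 − 6.5068·10^-26| = 5.29·10^-26 J = 3.30·10^-4 meV.

3.30·10^-4 meV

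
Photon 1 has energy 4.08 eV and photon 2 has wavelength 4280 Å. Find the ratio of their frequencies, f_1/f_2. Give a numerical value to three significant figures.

f_1 = 9.865·10^14 Hz (from energy = 4.08 eV, via f = E/h).
f_2 = 7.004·10^14 Hz (from wavelength = 4280 Å, via f = c/λ).
Ratio = 9.865·10^14 / 7.004·10^14 = 1.41.

1.41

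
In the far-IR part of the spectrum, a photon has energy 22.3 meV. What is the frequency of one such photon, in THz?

Take h = 6.62607015e-34 J·s, 1 eV = 1.602176634e-19 J.
First convert: E = 22.3 meV = 3.5729e-21 J.
Apply f = E/h: f = 5.392e12 Hz.
Converting to THz: f = 5.392 THz ≈ 5.39 THz.

5.39 THz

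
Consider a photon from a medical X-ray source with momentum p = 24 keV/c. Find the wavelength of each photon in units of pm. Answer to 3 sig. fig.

(h = 6.62607015 × 10^-34 J·s, c = 2.99792458 × 10^8 m/s, 1 eV = 1.602176634 × 10^-19 J.)
In SI units: p = 24 keV/c = 1.2826 × 10^-23 kg·m/s.
For a photon λ = h/p, so λ = 5.166 × 10^-11 m.
Converting to pm: λ = 51.66 pm ≈ 51.7 pm.

51.7 pm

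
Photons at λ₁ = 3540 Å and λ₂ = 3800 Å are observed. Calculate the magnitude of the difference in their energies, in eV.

Using E = hc/λ: E₁ = 5.611e-19 J, E₂ = 5.227e-19 J.
|ΔE| = |5.611e-19 − 5.227e-19| = 3.84e-20 J = 0.240 eV.

0.240 eV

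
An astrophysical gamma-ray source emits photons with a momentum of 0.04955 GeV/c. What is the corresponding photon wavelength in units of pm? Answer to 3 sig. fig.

0.0250 pm

First convert: p = 0.04955 GeV/c = 2.6481e-20 kg·m/s.
Apply λ = h/p: λ = 2.502e-14 m.
Converting to pm: λ = 0.02502 pm ≈ 0.0250 pm.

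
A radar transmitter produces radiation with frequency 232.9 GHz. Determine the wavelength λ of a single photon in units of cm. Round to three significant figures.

0.129 cm

Convert to SI: f = 232.9 GHz = 2.329 × 10^11 Hz.
The photon relation is λ = c/f, giving λ = 0.001287 m.
Converting to cm: λ = 0.1287 cm ≈ 0.129 cm.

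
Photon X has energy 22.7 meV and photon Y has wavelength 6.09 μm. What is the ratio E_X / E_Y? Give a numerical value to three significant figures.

E_X = 3.637e-21 J (from energy = 22.7 meV, via E given directly).
E_Y = 3.262e-20 J (from wavelength = 6.09 μm, via E = hc/λ).
Ratio = 3.637e-21 / 3.262e-20 = 0.112.

0.112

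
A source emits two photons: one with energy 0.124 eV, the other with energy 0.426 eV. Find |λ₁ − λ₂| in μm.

7.09 μm

Using λ = hc/E: λ₁ = 9.999 × 10^-6 m, λ₂ = 2.910 × 10^-6 m.
|Δλ| = |9.999 × 10^-6 − 2.910 × 10^-6| = 7.09 × 10^-6 m = 7.09 μm.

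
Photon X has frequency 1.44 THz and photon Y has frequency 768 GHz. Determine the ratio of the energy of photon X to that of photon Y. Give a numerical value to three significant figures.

1.88

E_X = 9.542·10^-22 J (from frequency = 1.44 THz, via E = hf).
E_Y = 5.089·10^-22 J (from frequency = 768 GHz, via E = hf).
Ratio = 9.542·10^-22 / 5.089·10^-22 = 1.88.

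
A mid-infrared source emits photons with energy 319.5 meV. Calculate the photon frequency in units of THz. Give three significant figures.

77.3 THz

First convert: E = 319.5 meV = 5.1190 × 10^-20 J.
Since f = E/h for a photon, f = 7.725 × 10^13 Hz.
Converting to THz: f = 77.25 THz ≈ 77.3 THz.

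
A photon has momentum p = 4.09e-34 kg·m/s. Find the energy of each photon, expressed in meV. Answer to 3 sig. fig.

7.65e-4 meV

Apply E = pc: E = 1.226e-25 J.
Converting to meV: E = 7.653e-4 meV ≈ 7.65e-4 meV.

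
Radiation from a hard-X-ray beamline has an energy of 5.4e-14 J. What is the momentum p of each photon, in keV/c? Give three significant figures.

337 keV/c

(c = 2.99792458e8 m/s, 1 eV = 1.602176634e-19 J.)
Since p = E/c for a photon, p = 1.801e-22 kg·m/s.
Converting to keV/c: p = 337.0 keV/c ≈ 337 keV/c.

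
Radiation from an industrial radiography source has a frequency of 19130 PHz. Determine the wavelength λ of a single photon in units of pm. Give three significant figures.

15.7 pm

(c = 2.99792458 × 10^8 m/s.)
In SI units: f = 19130 PHz = 1.913 × 10^19 Hz.
The photon relation is λ = c/f, giving λ = 1.567 × 10^-11 m.
Converting to pm: λ = 15.67 pm ≈ 15.7 pm.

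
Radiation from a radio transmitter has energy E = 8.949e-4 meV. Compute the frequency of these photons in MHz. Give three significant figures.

Use h = 6.62607015e-34 J·s, 1 eV = 1.602176634e-19 J.
In SI units: E = 8.949e-4 meV = 1.4338e-25 J.
Since f = E/h for a photon, f = 2.164e8 Hz.
Converting to MHz: f = 216.4 MHz ≈ 216 MHz.

216 MHz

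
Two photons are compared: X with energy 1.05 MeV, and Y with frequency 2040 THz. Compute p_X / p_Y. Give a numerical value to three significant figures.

1.24e5

p_X = 5.612e-22 kg·m/s (from energy = 1.05 MeV, via p = E/c).
p_Y = 4.509e-27 kg·m/s (from frequency = 2040 THz, via p = hf/c).
Ratio = 5.612e-22 / 4.509e-27 = 1.24e5.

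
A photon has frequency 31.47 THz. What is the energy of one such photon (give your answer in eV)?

0.130 eV

Convert to SI: f = 31.47 THz = 3.147 × 10^13 Hz.
Apply E = hf: E = 2.085 × 10^-20 J.
Converting to eV: E = 0.1301 eV ≈ 0.130 eV.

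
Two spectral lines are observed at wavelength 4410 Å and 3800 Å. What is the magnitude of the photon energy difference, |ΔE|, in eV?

0.451 eV

Using E = hc/λ: E₁ = 4.504·10^-19 J, E₂ = 5.227·10^-19 J.
|ΔE| = |4.504·10^-19 − 5.227·10^-19| = 7.23·10^-20 J = 0.451 eV.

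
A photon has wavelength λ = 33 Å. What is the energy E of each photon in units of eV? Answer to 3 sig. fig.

376 eV

(h = 6.62607015e-34 J·s, c = 2.99792458e8 m/s, 1 eV = 1.602176634e-19 J.)
In SI units: λ = 33 Å = 3.3e-9 m.
Since E = hc/λ for a photon, E = 6.020e-17 J.
Converting to eV: E = 375.7 eV ≈ 376 eV.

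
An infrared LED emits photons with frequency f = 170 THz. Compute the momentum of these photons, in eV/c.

Convert to SI: f = 170 THz = 1.70 × 10^14 Hz.
Since p = hf/c for a photon, p = 3.757 × 10^-28 kg·m/s.
Converting to eV/c: p = 0.7031 eV/c ≈ 0.703 eV/c.

0.703 eV/c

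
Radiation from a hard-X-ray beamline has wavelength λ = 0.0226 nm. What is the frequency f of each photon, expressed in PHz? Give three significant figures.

1.33·10^4 PHz

Use c = 2.99792458·10^8 m/s.
In SI units: λ = 0.0226 nm = 2.26·10^-11 m.
Apply f = c/λ: f = 1.327·10^19 Hz.
Converting to PHz: f = 13270 PHz ≈ 1.33·10^4 PHz.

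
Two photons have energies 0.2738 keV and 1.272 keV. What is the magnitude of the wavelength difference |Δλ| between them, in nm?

3.55 nm

Using λ = hc/E: λ₁ = 4.5283 × 10^-9 m, λ₂ = 9.7472 × 10^-10 m.
|Δλ| = |4.5283 × 10^-9 − 9.7472 × 10^-10| = 3.55 × 10^-9 m = 3.55 nm.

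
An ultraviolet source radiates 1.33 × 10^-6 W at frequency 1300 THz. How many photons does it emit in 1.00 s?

1.54 × 10^12 photons

Total energy: E_total = P·t = 1.33 × 10^-6 × 1.00 = 1.330 × 10^-6 J.
Per-photon energy: E = 8.614 × 10^-19 J.
N = E_total / E_photon = 1.54 × 10^12.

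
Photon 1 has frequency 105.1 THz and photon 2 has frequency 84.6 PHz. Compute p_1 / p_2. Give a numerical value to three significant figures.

1.24·10^-3

p_1 = 2.323·10^-28 kg·m/s (from frequency = 105.1 THz, via p = hf/c).
p_2 = 1.870·10^-25 kg·m/s (from frequency = 84.6 PHz, via p = hf/c).
Ratio = 2.323·10^-28 / 1.870·10^-25 = 1.24·10^-3.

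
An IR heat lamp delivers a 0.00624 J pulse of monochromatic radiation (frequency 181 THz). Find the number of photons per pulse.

Per-photon energy: E = 1.199·10^-19 J (from frequency = 181 THz).
N = E_total / E_photon = 0.00624 J / 1.199·10^-19 J = 5.20·10^16.

5.20·10^16 photons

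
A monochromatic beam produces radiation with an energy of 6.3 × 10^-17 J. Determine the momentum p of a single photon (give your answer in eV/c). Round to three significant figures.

Since p = E/c for a photon, p = 2.101 × 10^-25 kg·m/s.
Converting to eV/c: p = 393.2 eV/c ≈ 393 eV/c.

393 eV/c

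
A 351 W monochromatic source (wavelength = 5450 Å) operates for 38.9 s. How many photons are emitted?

3.75 × 10^22 photons

Total energy: E_total = P·t = 351 × 38.9 = 13650 J.
Per-photon energy: E = 3.645 × 10^-19 J.
N = E_total / E_photon = 3.75 × 10^22.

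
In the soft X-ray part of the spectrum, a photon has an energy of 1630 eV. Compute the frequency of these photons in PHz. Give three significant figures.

394 PHz

Use h = 6.62607015e-34 J·s, 1 eV = 1.602176634e-19 J.
In SI units: E = 1630 eV = 2.6115e-16 J.
For a photon f = E/h, so f = 3.941e17 Hz.
Converting to PHz: f = 394.1 PHz ≈ 394 PHz.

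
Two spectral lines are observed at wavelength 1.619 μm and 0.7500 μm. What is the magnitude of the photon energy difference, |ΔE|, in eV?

Using E = hc/λ: E₁ = 1.2270e-19 J, E₂ = 2.6486e-19 J.
|ΔE| = |1.2270e-19 − 2.6486e-19| = 1.42e-19 J = 0.887 eV.

0.887 eV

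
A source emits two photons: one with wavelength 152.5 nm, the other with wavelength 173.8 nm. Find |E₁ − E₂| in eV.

Using E = hc/λ: E₁ = 1.3026e-18 J, E₂ = 1.1429e-18 J.
|ΔE| = |1.3026e-18 − 1.1429e-18| = 1.60e-19 J = 0.996 eV.

0.996 eV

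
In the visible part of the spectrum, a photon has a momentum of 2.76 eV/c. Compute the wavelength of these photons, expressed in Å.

(h = 6.62607015 × 10^-34 J·s, c = 2.99792458 × 10^8 m/s, 1 eV = 1.602176634 × 10^-19 J.)
Convert to SI: p = 2.76 eV/c = 1.4750 × 10^-27 kg·m/s.
The photon relation is λ = h/p, giving λ = 4.492 × 10^-7 m.
Converting to Å: λ = 4492 Å ≈ 4490 Å.

4490 Å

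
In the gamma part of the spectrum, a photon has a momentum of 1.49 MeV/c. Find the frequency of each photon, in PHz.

Use h = 6.62607015 × 10^-34 J·s, c = 2.99792458 × 10^8 m/s, 1 eV = 1.602176634 × 10^-19 J.
In SI units: p = 1.49 MeV/c = 7.9630 × 10^-22 kg·m/s.
For a photon f = pc/h, so f = 3.603 × 10^20 Hz.
Converting to PHz: f = 360300 PHz ≈ 3.60 × 10^5 PHz.

3.60 × 10^5 PHz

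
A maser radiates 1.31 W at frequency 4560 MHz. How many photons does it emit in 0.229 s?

9.93e22 photons

Total energy: E_total = P·t = 1.31 × 0.229 = 0.3000 J.
Per-photon energy: E = 3.021e-24 J.
N = E_total / E_photon = 9.93e22.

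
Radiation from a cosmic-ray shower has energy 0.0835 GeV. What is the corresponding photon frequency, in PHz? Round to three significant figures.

First convert: E = 0.0835 GeV = 1.3378 × 10^-11 J.
Since f = E/h for a photon, f = 2.019 × 10^22 Hz.
Converting to PHz: f = 2.019 × 10^7 PHz ≈ 2.02 × 10^7 PHz.

2.02 × 10^7 PHz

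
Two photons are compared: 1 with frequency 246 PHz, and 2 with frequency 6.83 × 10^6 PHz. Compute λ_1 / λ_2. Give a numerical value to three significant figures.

λ_1 = 1.219 × 10^-9 m (from frequency = 246 PHz, via λ = c/f).
λ_2 = 4.389 × 10^-14 m (from frequency = 6.83 × 10^6 PHz, via λ = c/f).
Ratio = 1.219 × 10^-9 / 4.389 × 10^-14 = 2.78 × 10^4.

2.78 × 10^4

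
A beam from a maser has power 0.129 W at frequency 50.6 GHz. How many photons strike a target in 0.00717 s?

Total energy: E_total = P·t = 0.129 × 0.00717 = 9.249·10^-4 J.
Per-photon energy: E = 3.353·10^-23 J.
N = E_total / E_photon = 2.76·10^19.

2.76·10^19 photons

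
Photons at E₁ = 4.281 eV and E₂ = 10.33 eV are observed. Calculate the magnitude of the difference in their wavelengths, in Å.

1700 Å

Using λ = hc/E: λ₁ = 2.8962·10^-7 m, λ₂ = 1.2002·10^-7 m.
|Δλ| = |2.8962·10^-7 − 1.2002·10^-7| = 1.70·10^-7 m = 1700 Å.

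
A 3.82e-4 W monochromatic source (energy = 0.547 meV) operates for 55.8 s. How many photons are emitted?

Total energy: E_total = P·t = 3.82e-4 × 55.8 = 0.02132 J.
Per-photon energy: E = 8.764e-23 J.
N = E_total / E_photon = 2.43e20.

2.43e20 photons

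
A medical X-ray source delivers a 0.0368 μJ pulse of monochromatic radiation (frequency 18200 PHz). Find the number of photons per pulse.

Per-photon energy: E = 1.206e-14 J (from frequency = 18200 PHz).
N = E_total / E_photon = 3.68e-8 J / 1.206e-14 J = 3.05e6.

3.05e6 photons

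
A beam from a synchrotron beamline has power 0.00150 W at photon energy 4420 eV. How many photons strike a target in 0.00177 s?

Total energy: E_total = P·t = 0.00150 × 0.00177 = 2.655·10^-6 J.
Per-photon energy: E = 7.082·10^-16 J.
N = E_total / E_photon = 3.75·10^9.

3.75·10^9 photons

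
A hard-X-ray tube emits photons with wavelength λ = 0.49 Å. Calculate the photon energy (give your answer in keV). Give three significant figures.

(h = 6.62607015 × 10^-34 J·s, c = 2.99792458 × 10^8 m/s, 1 eV = 1.602176634 × 10^-19 J.)
Convert to SI: λ = 0.49 Å = 4.9 × 10^-11 m.
Since E = hc/λ for a photon, E = 4.054 × 10^-15 J.
Converting to keV: E = 25.30 keV ≈ 25.3 keV.

25.3 keV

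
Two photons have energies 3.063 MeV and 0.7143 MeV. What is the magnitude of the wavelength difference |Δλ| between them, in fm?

1330 fm

Using λ = hc/E: λ₁ = 4.0478 × 10^-13 m, λ₂ = 1.7357 × 10^-12 m.
|Δλ| = |4.0478 × 10^-13 − 1.7357 × 10^-12| = 1.33 × 10^-12 m = 1330 fm.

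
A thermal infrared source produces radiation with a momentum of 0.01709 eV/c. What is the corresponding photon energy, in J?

In SI units: p = 0.01709 eV/c = 9.1334 × 10^-30 kg·m/s.
Since E = pc for a photon, E = 2.738 × 10^-21 J.
So E ≈ 2.74 × 10^-21 J.

2.74 × 10^-21 J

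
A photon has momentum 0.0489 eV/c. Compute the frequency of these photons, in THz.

In SI units: p = 0.0489 eV/c = 2.6134 × 10^-29 kg·m/s.
Since f = pc/h for a photon, f = 1.182 × 10^13 Hz.
Converting to THz: f = 11.82 THz ≈ 11.8 THz.

11.8 THz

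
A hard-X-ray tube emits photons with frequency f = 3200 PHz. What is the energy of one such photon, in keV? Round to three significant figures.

First convert: f = 3200 PHz = 3.2e18 Hz.
For a photon E = hf, so E = 2.120e-15 J.
Converting to keV: E = 13.23 keV ≈ 13.2 keV.

13.2 keV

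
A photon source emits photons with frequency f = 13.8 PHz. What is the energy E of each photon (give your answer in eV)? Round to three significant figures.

57.1 eV

In SI units: f = 13.8 PHz = 1.38·10^16 Hz.
Apply E = hf: E = 9.144·10^-18 J.
Converting to eV: E = 57.07 eV ≈ 57.1 eV.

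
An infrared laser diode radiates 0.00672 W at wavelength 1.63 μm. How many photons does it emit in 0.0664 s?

3.66e15 photons

Total energy: E_total = P·t = 0.00672 × 0.0664 = 4.462e-4 J.
Per-photon energy: E = 1.219e-19 J.
N = E_total / E_photon = 3.66e15.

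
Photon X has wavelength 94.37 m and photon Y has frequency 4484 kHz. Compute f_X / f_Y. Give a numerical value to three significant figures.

f_X = 3.177e6 Hz (from wavelength = 94.37 m, via f = c/λ).
f_Y = 4.484e6 Hz (from frequency = 4484 kHz, via f given directly).
Ratio = 3.177e6 / 4.484e6 = 0.708.

0.708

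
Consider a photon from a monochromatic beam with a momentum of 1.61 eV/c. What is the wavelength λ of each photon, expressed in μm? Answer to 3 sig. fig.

0.770 μm

(h = 6.62607015 × 10^-34 J·s, c = 2.99792458 × 10^8 m/s, 1 eV = 1.602176634 × 10^-19 J.)
First convert: p = 1.61 eV/c = 8.6043 × 10^-28 kg·m/s.
For a photon λ = h/p, so λ = 7.701 × 10^-7 m.
Converting to μm: λ = 0.7701 μm ≈ 0.770 μm.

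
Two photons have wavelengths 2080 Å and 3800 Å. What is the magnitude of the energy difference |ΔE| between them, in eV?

Using E = hc/λ: E₁ = 9.550 × 10^-19 J, E₂ = 5.227 × 10^-19 J.
|ΔE| = |9.550 × 10^-19 − 5.227 × 10^-19| = 4.32 × 10^-19 J = 2.70 eV.

2.70 eV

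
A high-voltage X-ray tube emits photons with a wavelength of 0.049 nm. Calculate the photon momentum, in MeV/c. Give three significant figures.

0.0253 MeV/c

Convert to SI: λ = 0.049 nm = 4.9e-11 m.
The photon relation is p = h/λ, giving p = 1.352e-23 kg·m/s.
Converting to MeV/c: p = 0.02530 MeV/c ≈ 0.0253 MeV/c.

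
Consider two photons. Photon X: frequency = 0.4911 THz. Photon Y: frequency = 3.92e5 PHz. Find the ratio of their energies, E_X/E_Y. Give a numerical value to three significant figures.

1.25e-9

E_X = 3.254e-22 J (from frequency = 0.4911 THz, via E = hf).
E_Y = 2.597e-13 J (from frequency = 3.92e5 PHz, via E = hf).
Ratio = 3.254e-22 / 2.597e-13 = 1.25e-9.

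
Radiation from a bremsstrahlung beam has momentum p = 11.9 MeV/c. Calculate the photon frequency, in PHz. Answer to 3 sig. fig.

2.88e6 PHz

First convert: p = 11.9 MeV/c = 6.3597e-21 kg·m/s.
Since f = pc/h for a photon, f = 2.877e21 Hz.
Converting to PHz: f = 2.877e6 PHz ≈ 2.88e6 PHz.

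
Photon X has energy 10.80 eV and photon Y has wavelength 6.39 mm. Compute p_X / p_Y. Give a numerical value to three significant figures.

5.57e4

p_X = 5.772e-27 kg·m/s (from energy = 10.80 eV, via p = E/c).
p_Y = 1.037e-31 kg·m/s (from wavelength = 6.39 mm, via p = h/λ).
Ratio = 5.772e-27 / 1.037e-31 = 5.57e4.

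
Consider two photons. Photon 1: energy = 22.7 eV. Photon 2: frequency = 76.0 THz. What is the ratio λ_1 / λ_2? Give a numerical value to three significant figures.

0.0138

λ_1 = 5.462e-8 m (from energy = 22.7 eV, via λ = hc/E).
λ_2 = 3.945e-6 m (from frequency = 76.0 THz, via λ = c/f).
Ratio = 5.462e-8 / 3.945e-6 = 0.0138.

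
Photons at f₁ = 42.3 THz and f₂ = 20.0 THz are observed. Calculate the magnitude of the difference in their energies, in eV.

Using E = hf: E₁ = 2.803e-20 J, E₂ = 1.325e-20 J.
|ΔE| = |2.803e-20 − 1.325e-20| = 1.48e-20 J = 0.0922 eV.

0.0922 eV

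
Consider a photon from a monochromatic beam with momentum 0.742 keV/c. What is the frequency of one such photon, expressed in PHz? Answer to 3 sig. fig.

179 PHz

Take h = 6.62607015e-34 J·s, c = 2.99792458e8 m/s, 1 eV = 1.602176634e-19 J.
First convert: p = 0.742 keV/c = 3.9655e-25 kg·m/s.
The photon relation is f = pc/h, giving f = 1.794e17 Hz.
Converting to PHz: f = 179.4 PHz ≈ 179 PHz.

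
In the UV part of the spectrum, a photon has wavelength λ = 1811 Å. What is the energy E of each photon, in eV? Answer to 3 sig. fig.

6.85 eV

Take h = 6.62607015e-34 J·s, c = 2.99792458e8 m/s, 1 eV = 1.602176634e-19 J.
Convert to SI: λ = 1811 Å = 1.811e-7 m.
Apply E = hc/λ: E = 1.097e-18 J.
Converting to eV: E = 6.846 eV ≈ 6.85 eV.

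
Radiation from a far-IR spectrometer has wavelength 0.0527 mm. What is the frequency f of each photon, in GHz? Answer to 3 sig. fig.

Use c = 2.99792458·10^8 m/s.
In SI units: λ = 0.0527 mm = 5.27·10^-5 m.
Apply f = c/λ: f = 5.689·10^12 Hz.
Converting to GHz: f = 5689 GHz ≈ 5690 GHz.

5690 GHz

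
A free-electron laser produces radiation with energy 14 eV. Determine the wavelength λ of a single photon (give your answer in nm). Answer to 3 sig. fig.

First convert: E = 14 eV = 2.2430e-18 J.
The photon relation is λ = hc/E, giving λ = 8.856e-8 m.
Converting to nm: λ = 88.56 nm ≈ 88.6 nm.

88.6 nm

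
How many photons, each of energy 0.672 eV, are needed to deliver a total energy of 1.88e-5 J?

1.75e14 photons

Per-photon energy: E = 1.077e-19 J (from energy = 0.672 eV).
N = E_total / E_photon = 1.88e-5 J / 1.077e-19 J = 1.75e14.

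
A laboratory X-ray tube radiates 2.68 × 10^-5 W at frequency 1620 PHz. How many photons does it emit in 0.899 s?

2.24 × 10^10 photons

Total energy: E_total = P·t = 2.68 × 10^-5 × 0.899 = 2.409 × 10^-5 J.
Per-photon energy: E = 1.073 × 10^-15 J.
N = E_total / E_photon = 2.24 × 10^10.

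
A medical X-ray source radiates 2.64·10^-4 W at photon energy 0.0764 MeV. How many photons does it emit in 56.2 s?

1.21·10^12 photons

Total energy: E_total = P·t = 2.64·10^-4 × 56.2 = 0.01484 J.
Per-photon energy: E = 1.224·10^-14 J.
N = E_total / E_photon = 1.21·10^12.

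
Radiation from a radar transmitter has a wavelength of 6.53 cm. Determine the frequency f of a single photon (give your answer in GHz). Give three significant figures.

4.59 GHz

Use c = 2.99792458e8 m/s.
Convert to SI: λ = 6.53 cm = 0.0653 m.
Apply f = c/λ: f = 4.591e9 Hz.
Converting to GHz: f = 4.591 GHz ≈ 4.59 GHz.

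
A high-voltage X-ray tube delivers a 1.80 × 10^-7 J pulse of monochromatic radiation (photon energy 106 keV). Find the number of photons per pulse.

Per-photon energy: E = 1.698 × 10^-14 J (from energy = 106 keV).
N = E_total / E_photon = 1.80 × 10^-7 J / 1.698 × 10^-14 J = 1.06 × 10^7.

1.06 × 10^7 photons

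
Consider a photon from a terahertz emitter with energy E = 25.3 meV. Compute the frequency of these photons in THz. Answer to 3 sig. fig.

6.12 THz

First convert: E = 25.3 meV = 4.0535·10^-21 J.
Since f = E/h for a photon, f = 6.118·10^12 Hz.
Converting to THz: f = 6.118 THz ≈ 6.12 THz.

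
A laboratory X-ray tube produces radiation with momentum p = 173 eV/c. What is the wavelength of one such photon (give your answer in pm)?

7170 pm

First convert: p = 173 eV/c = 9.2456·10^-26 kg·m/s.
The photon relation is λ = h/p, giving λ = 7.167·10^-9 m.
Converting to pm: λ = 7167 pm ≈ 7170 pm.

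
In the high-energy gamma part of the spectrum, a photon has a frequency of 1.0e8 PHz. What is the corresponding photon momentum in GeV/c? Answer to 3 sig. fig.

0.414 GeV/c

Use h = 6.62607015e-34 J·s, c = 2.99792458e8 m/s, 1 eV = 1.602176634e-19 J.
First convert: f = 1.0e8 PHz = 1.0e23 Hz.
Apply p = hf/c: p = 2.210e-19 kg·m/s.
Converting to GeV/c: p = 0.4136 GeV/c ≈ 0.414 GeV/c.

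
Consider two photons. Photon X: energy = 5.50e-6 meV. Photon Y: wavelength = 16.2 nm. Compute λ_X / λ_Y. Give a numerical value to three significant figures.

λ_X = 225.4 m (from energy = 5.50e-6 meV, via λ = hc/E).
λ_Y = 1.620e-8 m (from wavelength = 16.2 nm, via λ given directly).
Ratio = 225.4 / 1.620e-8 = 1.39e10.

1.39e10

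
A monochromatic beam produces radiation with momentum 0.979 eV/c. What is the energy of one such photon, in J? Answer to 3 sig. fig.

1.57e-19 J

Take c = 2.99792458e8 m/s, 1 eV = 1.602176634e-19 J.
In SI units: p = 0.979 eV/c = 5.2321e-28 kg·m/s.
For a photon E = pc, so E = 1.569e-19 J.
So E ≈ 1.57e-19 J.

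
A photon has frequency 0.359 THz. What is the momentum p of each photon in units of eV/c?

1.48 × 10^-3 eV/c

Take h = 6.62607015 × 10^-34 J·s, c = 2.99792458 × 10^8 m/s, 1 eV = 1.602176634 × 10^-19 J.
Convert to SI: f = 0.359 THz = 3.59 × 10^11 Hz.
Since p = hf/c for a photon, p = 7.935 × 10^-31 kg·m/s.
Converting to eV/c: p = 0.001485 eV/c ≈ 1.48 × 10^-3 eV/c.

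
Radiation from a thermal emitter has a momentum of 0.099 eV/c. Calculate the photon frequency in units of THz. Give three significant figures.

(h = 6.62607015·10^-34 J·s, c = 2.99792458·10^8 m/s, 1 eV = 1.602176634·10^-19 J.)
In SI units: p = 0.099 eV/c = 5.2908·10^-29 kg·m/s.
Since f = pc/h for a photon, f = 2.394·10^13 Hz.
Converting to THz: f = 23.94 THz ≈ 23.9 THz.

23.9 THz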